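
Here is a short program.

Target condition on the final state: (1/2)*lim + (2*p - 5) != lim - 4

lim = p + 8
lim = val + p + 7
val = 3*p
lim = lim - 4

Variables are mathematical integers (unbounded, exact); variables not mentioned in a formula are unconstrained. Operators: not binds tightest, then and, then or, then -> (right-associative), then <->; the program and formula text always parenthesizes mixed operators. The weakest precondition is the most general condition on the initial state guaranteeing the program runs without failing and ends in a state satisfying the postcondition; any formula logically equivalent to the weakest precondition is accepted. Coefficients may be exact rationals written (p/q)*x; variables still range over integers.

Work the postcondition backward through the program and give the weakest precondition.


Working backward. After the program, the postcondition (1/2)*lim + (2*p - 5) != lim - 4 must hold; in canonical form it is 2*p != (1/2)*lim + 1.
Before lim := lim - 4: 2*p != (1/2)*lim - 1
Before val := 3*p: 2*p != (1/2)*lim - 1
Before lim := val + p + 7: (3/2)*p != (1/2)*val + 5/2
Before lim := p + 8: (3/2)*p != (1/2)*val + 5/2
Answer: WP = (3/2)*p != (1/2)*val + 5/2


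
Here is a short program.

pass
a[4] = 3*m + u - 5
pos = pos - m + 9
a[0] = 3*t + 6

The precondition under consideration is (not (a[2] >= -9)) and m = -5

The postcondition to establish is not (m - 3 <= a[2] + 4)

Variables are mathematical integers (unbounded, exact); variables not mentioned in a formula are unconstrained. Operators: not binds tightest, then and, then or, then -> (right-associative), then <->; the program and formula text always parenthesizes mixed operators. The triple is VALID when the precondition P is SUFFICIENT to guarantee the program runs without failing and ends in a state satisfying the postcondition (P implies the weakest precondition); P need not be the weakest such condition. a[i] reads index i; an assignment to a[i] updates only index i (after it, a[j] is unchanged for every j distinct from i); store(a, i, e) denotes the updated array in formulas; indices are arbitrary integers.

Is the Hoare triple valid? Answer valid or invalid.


Working backward. After the program, the postcondition not (m - 3 <= a[2] + 4) must hold; in canonical form it is not (m <= a[2] + 7).
Before a[0] := 3*t + 6: not (m <= a[2] + 7)
Before pos := pos - m + 9: not (m <= a[2] + 7)
Before a[4] := 3*m + u - 5: not (m <= a[2] + 7)
Before skip: not (m <= a[2] + 7)
The weakest precondition is not (m <= a[2] + 7).
Check whether (not (a[2] >= -9)) and m = -5 implies it.
Countermodel: at the initial state a = {[2] = -10, elsewhere -10}, m = -5, the precondition holds but the weakest precondition fails.
Answer: invalid


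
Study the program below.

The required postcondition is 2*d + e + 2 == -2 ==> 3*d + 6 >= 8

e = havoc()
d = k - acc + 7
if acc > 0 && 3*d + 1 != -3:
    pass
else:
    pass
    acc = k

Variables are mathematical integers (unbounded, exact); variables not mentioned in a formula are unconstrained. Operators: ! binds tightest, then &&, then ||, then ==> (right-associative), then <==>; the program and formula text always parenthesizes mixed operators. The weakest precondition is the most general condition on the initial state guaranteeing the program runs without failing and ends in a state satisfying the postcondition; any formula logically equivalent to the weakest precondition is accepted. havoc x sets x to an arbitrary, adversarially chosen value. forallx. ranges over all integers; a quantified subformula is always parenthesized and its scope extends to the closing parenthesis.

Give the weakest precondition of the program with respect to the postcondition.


Working backward. After the program, the postcondition 2*d + e + 2 == -2 ==> 3*d + 6 >= 8 must hold; in canonical form it is 2*d + e == -4 ==> 3*d >= 2.
Then branch requires 2*d + e == -4 ==> 3*d >= 2; else branch requires 2*d + e == -4 ==> 3*d >= 2.
Before the if: ((acc > 0 && 3*d != -4) ==> (2*d + e == -4 ==> 3*d >= 2)) && ((!(acc > 0 && 3*d != -4)) ==> (2*d + e == -4 ==> 3*d >= 2))
Before d := k - acc + 7: ((acc > 0 && 3*k != 3*acc - 25) ==> (e + 2*k == 2*acc - 18 ==> 3*k >= 3*acc - 19)) && ((!(acc > 0 && 3*k != 3*acc - 25)) ==> (e + 2*k == 2*acc - 18 ==> 3*k >= 3*acc - 19))
Before havoc e: forall e_1. (((acc > 0 && 3*k != 3*acc - 25) ==> (e_1 + 2*k == 2*acc - 18 ==> 3*k >= 3*acc - 19)) && ((!(acc > 0 && 3*k != 3*acc - 25)) ==> (e_1 + 2*k == 2*acc - 18 ==> 3*k >= 3*acc - 19)))
Answer: WP = forall e_1. (((acc > 0 && 3*k != 3*acc - 25) ==> (e_1 + 2*k == 2*acc - 18 ==> 3*k >= 3*acc - 19)) && ((!(acc > 0 && 3*k != 3*acc - 25)) ==> (e_1 + 2*k == 2*acc - 18 ==> 3*k >= 3*acc - 19)))


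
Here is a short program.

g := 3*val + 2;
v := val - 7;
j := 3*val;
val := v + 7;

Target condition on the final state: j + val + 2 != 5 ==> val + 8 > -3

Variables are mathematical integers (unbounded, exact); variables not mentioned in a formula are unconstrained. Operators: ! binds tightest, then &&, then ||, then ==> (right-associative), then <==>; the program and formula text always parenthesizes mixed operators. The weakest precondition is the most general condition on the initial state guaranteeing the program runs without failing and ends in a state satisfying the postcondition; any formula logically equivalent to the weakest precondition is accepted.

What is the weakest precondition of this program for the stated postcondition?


Working backward. After the program, the postcondition j + val + 2 != 5 ==> val + 8 > -3 must hold; in canonical form it is j + val != 3 ==> val > -11.
Before val := v + 7: j + v != -4 ==> v > -18
Before j := 3*val: v + 3*val != -4 ==> v > -18
Before v := val - 7: 4*val != 3 ==> val > -11
Before g := 3*val + 2: 4*val != 3 ==> val > -11
Answer: WP = 4*val != 3 ==> val > -11


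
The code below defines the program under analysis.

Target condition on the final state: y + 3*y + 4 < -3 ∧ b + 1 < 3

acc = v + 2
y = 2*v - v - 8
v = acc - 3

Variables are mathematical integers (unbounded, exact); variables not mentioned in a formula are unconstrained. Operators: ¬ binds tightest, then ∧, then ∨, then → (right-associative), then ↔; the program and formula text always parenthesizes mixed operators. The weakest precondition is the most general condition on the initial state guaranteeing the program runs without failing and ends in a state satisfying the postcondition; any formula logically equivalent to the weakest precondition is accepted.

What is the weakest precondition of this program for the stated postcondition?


Working backward. After the program, the postcondition y + 3*y + 4 < -3 ∧ b + 1 < 3 must hold; in canonical form it is 4*y < -7 ∧ b < 2.
Before v := acc - 3: 4*y < -7 ∧ b < 2
Before y := 2*v - v - 8: 4*v < 25 ∧ b < 2
Before acc := v + 2: 4*v < 25 ∧ b < 2
Answer: WP = 4*v < 25 ∧ b < 2


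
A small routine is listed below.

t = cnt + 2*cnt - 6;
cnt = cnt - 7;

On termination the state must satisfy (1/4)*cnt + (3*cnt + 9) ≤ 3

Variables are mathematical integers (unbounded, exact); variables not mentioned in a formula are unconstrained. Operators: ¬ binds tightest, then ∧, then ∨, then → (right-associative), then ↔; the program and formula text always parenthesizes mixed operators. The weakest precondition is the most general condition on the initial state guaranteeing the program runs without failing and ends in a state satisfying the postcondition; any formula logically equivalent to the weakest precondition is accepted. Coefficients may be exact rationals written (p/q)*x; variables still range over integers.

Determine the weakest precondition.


Working backward. After the program, the postcondition (1/4)*cnt + (3*cnt + 9) ≤ 3 must hold; in canonical form it is (13/4)*cnt ≤ -6.
Before cnt := cnt - 7: (13/4)*cnt ≤ 67/4
Before t := cnt + 2*cnt - 6: (13/4)*cnt ≤ 67/4
Answer: WP = (13/4)*cnt ≤ 67/4


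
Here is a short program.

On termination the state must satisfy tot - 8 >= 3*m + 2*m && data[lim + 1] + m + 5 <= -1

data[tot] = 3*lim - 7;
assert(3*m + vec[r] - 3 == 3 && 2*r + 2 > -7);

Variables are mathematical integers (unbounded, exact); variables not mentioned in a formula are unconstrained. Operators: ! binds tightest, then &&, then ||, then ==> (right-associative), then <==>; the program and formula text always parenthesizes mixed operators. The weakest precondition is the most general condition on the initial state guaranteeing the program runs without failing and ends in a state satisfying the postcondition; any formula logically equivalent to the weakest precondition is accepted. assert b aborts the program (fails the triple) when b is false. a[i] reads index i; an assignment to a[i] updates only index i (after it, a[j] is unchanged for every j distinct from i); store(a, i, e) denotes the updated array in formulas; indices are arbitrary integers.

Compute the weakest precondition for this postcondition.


Working backward. After the program, the postcondition tot - 8 >= 3*m + 2*m && data[lim + 1] + m + 5 <= -1 must hold; in canonical form it is tot >= 5*m + 8 && data[lim + 1] + m <= -6.
Before assert 3*m + vec[r] - 3 == 3 && 2*r + 2 > -7: vec[r] + 3*m == 6 && 2*r > -9 && tot >= 5*m + 8 && data[lim + 1] + m <= -6
Before data[tot] := 3*lim - 7: vec[r] + 3*m == 6 && 2*r > -9 && tot >= 5*m + 8 && store(data, tot, 3*lim - 7)[lim + 1] + m <= -6
Answer: WP = vec[r] + 3*m == 6 && 2*r > -9 && tot >= 5*m + 8 && store(data, tot, 3*lim - 7)[lim + 1] + m <= -6


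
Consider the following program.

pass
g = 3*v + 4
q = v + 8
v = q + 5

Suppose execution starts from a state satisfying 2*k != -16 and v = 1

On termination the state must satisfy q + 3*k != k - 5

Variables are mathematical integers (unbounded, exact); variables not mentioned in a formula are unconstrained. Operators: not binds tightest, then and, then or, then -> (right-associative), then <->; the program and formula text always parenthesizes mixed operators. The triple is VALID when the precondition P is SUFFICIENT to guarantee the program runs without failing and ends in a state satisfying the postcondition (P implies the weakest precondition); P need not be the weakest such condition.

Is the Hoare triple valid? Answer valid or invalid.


Working backward. After the program, the postcondition q + 3*k != k - 5 must hold; in canonical form it is 2*k + q != -5.
Before v := q + 5: 2*k + q != -5
Before q := v + 8: 2*k + v != -13
Before g := 3*v + 4: 2*k + v != -13
Before skip: 2*k + v != -13
The weakest precondition is 2*k + v != -13.
Check whether 2*k != -16 and v = 1 implies it.
Countermodel: at the initial state k = -7, v = 1, the precondition holds but the weakest precondition fails.
Answer: invalid


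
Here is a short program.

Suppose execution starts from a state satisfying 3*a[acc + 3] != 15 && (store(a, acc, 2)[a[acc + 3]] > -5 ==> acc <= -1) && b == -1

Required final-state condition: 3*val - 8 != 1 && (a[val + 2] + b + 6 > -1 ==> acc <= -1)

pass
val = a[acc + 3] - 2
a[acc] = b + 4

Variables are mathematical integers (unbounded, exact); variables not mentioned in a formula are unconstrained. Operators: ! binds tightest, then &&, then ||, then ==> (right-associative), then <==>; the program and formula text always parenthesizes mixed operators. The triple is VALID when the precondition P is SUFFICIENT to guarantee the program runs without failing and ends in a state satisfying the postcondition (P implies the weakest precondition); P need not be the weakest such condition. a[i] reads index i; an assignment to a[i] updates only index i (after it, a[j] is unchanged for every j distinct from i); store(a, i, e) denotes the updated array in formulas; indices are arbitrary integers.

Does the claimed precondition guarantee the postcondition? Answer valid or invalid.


Working backward. After the program, the postcondition 3*val - 8 != 1 && (a[val + 2] + b + 6 > -1 ==> acc <= -1) must hold; in canonical form it is 3*val != 9 && (a[val + 2] + b > -7 ==> acc <= -1).
Before a[acc] := b + 4: 3*val != 9 && (store(a, acc, b + 4)[val + 2] + b > -7 ==> acc <= -1)
Before val := a[acc + 3] - 2: 3*a[acc + 3] != 15 && (store(a, acc, b + 4)[a[acc + 3]] + b > -7 ==> acc <= -1)
Before skip: 3*a[acc + 3] != 15 && (store(a, acc, b + 4)[a[acc + 3]] + b > -7 ==> acc <= -1)
The weakest precondition is 3*a[acc + 3] != 15 && (store(a, acc, b + 4)[a[acc + 3]] + b > -7 ==> acc <= -1).
Check whether 3*a[acc + 3] != 15 && (store(a, acc, 2)[a[acc + 3]] > -5 ==> acc <= -1) && b == -1 implies it.
Countermodel: at the initial state a = {[6] = -5, [7040] = 4, [7043] = 6, elsewhere 4}, acc = 7040, b = -1, the precondition holds but the weakest precondition fails.
Answer: invalid


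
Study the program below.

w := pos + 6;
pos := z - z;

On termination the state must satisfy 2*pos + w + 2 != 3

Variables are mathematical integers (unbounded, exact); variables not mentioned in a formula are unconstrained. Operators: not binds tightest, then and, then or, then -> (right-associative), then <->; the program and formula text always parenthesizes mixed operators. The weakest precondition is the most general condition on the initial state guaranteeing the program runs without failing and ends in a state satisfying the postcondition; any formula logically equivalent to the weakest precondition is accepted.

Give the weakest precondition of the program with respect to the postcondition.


Working backward. After the program, the postcondition 2*pos + w + 2 != 3 must hold; in canonical form it is 2*pos + w != 1.
Before pos := z - z: w != 1
Before w := pos + 6: pos != -5
Answer: WP = pos != -5


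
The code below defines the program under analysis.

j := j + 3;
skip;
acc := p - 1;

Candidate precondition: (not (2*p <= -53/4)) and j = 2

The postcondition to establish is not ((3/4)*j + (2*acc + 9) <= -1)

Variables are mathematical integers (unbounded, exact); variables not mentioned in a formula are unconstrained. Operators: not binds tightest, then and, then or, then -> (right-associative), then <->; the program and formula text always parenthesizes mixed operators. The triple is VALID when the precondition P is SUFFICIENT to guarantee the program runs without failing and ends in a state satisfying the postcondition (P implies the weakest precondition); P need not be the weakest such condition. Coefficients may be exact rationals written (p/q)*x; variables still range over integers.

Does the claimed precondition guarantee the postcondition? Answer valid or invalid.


Working backward. After the program, the postcondition not ((3/4)*j + (2*acc + 9) <= -1) must hold; in canonical form it is not (2*acc + (3/4)*j <= -10).
Before acc := p - 1: not ((3/4)*j + 2*p <= -8)
Before skip: not ((3/4)*j + 2*p <= -8)
Before j := j + 3: not ((3/4)*j + 2*p <= -41/4)
The weakest precondition is not ((3/4)*j + 2*p <= -41/4).
Check whether (not (2*p <= -53/4)) and j = 2 implies it.
Countermodel: at the initial state j = 2, p = -6, the precondition holds but the weakest precondition fails.
Answer: invalid


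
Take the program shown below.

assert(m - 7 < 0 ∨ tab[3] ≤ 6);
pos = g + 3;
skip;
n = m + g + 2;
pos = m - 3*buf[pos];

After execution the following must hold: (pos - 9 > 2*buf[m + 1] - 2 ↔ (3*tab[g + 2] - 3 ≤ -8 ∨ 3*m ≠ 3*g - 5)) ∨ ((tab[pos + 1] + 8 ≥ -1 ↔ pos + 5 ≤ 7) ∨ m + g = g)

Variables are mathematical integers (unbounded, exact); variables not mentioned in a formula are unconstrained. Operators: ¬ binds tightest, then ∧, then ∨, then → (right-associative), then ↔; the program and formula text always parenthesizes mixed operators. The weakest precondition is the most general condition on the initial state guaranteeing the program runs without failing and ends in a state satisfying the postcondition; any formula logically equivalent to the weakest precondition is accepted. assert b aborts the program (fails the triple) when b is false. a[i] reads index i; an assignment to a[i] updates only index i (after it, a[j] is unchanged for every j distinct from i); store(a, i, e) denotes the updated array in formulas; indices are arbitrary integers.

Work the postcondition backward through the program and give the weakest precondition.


Working backward. After the program, the postcondition (pos - 9 > 2*buf[m + 1] - 2 ↔ (3*tab[g + 2] - 3 ≤ -8 ∨ 3*m ≠ 3*g - 5)) ∨ ((tab[pos + 1] + 8 ≥ -1 ↔ pos + 5 ≤ 7) ∨ m + g = g) must hold; in canonical form it is (pos > 2*buf[m + 1] + 7 ↔ (3*tab[g + 2] ≤ -5 ∨ 3*m ≠ 3*g - 5)) ∨ (tab[pos + 1] ≥ -9 ↔ pos ≤ 2) ∨ m = 0.
Before pos := m - 3*buf[pos]: (m > 2*buf[m + 1] + 3*buf[pos] + 7 ↔ (3*tab[g + 2] ≤ -5 ∨ 3*m ≠ 3*g - 5)) ∨ (tab[-3*buf[pos] + m + 1] ≥ -9 ↔ m ≤ 3*buf[pos] + 2) ∨ m = 0
Before n := m + g + 2: (m > 2*buf[m + 1] + 3*buf[pos] + 7 ↔ (3*tab[g + 2] ≤ -5 ∨ 3*m ≠ 3*g - 5)) ∨ (tab[-3*buf[pos] + m + 1] ≥ -9 ↔ m ≤ 3*buf[pos] + 2) ∨ m = 0
Before skip: (m > 2*buf[m + 1] + 3*buf[pos] + 7 ↔ (3*tab[g + 2] ≤ -5 ∨ 3*m ≠ 3*g - 5)) ∨ (tab[-3*buf[pos] + m + 1] ≥ -9 ↔ m ≤ 3*buf[pos] + 2) ∨ m = 0
Before pos := g + 3: (m > 3*buf[g + 3] + 2*buf[m + 1] + 7 ↔ (3*tab[g + 2] ≤ -5 ∨ 3*m ≠ 3*g - 5)) ∨ (tab[-3*buf[g + 3] + m + 1] ≥ -9 ↔ m ≤ 3*buf[g + 3] + 2) ∨ m = 0
Before assert m - 7 < 0 ∨ tab[3] ≤ 6: (m < 7 ∨ tab[3] ≤ 6) ∧ ((m > 3*buf[g + 3] + 2*buf[m + 1] + 7 ↔ (3*tab[g + 2] ≤ -5 ∨ 3*m ≠ 3*g - 5)) ∨ (tab[-3*buf[g + 3] + m + 1] ≥ -9 ↔ m ≤ 3*buf[g + 3] + 2) ∨ m = 0)
Answer: WP = (m < 7 ∨ tab[3] ≤ 6) ∧ ((m > 3*buf[g + 3] + 2*buf[m + 1] + 7 ↔ (3*tab[g + 2] ≤ -5 ∨ 3*m ≠ 3*g - 5)) ∨ (tab[-3*buf[g + 3] + m + 1] ≥ -9 ↔ m ≤ 3*buf[g + 3] + 2) ∨ m = 0)


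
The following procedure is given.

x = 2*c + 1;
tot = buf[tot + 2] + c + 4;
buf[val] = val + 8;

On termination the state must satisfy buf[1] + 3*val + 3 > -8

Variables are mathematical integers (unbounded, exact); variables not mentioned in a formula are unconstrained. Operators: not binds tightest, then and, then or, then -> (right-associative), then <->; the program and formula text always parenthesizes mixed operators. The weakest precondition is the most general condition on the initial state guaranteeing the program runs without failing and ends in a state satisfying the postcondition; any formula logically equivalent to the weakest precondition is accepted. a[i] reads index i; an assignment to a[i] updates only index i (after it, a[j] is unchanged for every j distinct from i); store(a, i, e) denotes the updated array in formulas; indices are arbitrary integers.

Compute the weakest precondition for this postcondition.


Working backward. After the program, the postcondition buf[1] + 3*val + 3 > -8 must hold; in canonical form it is buf[1] + 3*val > -11.
Before buf[val] := val + 8: store(buf, val, val + 8)[1] + 3*val > -11
Before tot := buf[tot + 2] + c + 4: store(buf, val, val + 8)[1] + 3*val > -11
Before x := 2*c + 1: store(buf, val, val + 8)[1] + 3*val > -11
Answer: WP = store(buf, val, val + 8)[1] + 3*val > -11


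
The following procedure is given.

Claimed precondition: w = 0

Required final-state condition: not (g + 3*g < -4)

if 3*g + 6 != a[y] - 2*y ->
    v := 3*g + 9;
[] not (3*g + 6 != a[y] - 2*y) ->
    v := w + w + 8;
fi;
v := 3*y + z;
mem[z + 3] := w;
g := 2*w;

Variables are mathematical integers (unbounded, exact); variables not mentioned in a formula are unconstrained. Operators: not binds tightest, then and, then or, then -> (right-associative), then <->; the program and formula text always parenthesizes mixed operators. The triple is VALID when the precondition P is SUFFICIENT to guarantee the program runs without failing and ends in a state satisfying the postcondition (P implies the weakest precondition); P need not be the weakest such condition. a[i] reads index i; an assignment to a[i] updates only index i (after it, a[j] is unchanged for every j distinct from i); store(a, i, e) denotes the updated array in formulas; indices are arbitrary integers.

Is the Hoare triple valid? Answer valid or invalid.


Working backward. After the program, the postcondition not (g + 3*g < -4) must hold; in canonical form it is not (4*g < -4).
Before g := 2*w: not (8*w < -4)
Before mem[z + 3] := w: not (8*w < -4)
Before v := 3*y + z: not (8*w < -4)
Then branch requires not (8*w < -4); else branch requires not (8*w < -4).
Before the if: (3*g + 2*y != a[y] - 6 -> (not (8*w < -4))) and ((not (3*g + 2*y != a[y] - 6)) -> (not (8*w < -4)))
The weakest precondition is (3*g + 2*y != a[y] - 6 -> (not (8*w < -4))) and ((not (3*g + 2*y != a[y] - 6)) -> (not (8*w < -4))).
Check whether w = 0 implies it.
Every state satisfying the precondition satisfies the weakest precondition: the implication holds.
Answer: valid


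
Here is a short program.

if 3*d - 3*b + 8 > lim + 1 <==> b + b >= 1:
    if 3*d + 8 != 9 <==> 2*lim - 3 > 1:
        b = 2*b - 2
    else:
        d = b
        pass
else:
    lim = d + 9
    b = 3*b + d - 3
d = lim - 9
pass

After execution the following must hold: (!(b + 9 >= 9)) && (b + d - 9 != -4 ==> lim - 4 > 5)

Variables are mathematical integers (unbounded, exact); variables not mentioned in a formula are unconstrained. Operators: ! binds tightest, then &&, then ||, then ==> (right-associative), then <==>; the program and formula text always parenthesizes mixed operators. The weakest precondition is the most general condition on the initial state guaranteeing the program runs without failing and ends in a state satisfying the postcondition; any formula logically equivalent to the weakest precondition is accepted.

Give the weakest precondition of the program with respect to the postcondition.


Working backward. After the program, the postcondition (!(b + 9 >= 9)) && (b + d - 9 != -4 ==> lim - 4 > 5) must hold; in canonical form it is (!(b >= 0)) && (b + d != 5 ==> lim > 9).
Before skip: (!(b >= 0)) && (b + d != 5 ==> lim > 9)
Before d := lim - 9: (!(b >= 0)) && (b + lim != 14 ==> lim > 9)
Then branch requires ((3*d != 1 <==> 2*lim > 4) ==> ((!(2*b >= 2)) && (2*b + lim != 16 ==> lim > 9))) && ((!(3*d != 1 <==> 2*lim > 4)) ==> ((!(b >= 0)) && (b + lim != 14 ==> lim > 9))); else branch requires (!(3*b + d >= 3)) && (3*b + 2*d != 8 ==> d > 0).
Before the if: ((3*d > 3*b + lim - 7 <==> 2*b >= 1) ==> (((3*d != 1 <==> 2*lim > 4) ==> ((!(2*b >= 2)) && (2*b + lim != 16 ==> lim > 9))) && ((!(3*d != 1 <==> 2*lim > 4)) ==> ((!(b >= 0)) && (b + lim != 14 ==> lim > 9))))) && ((!(3*d > 3*b + lim - 7 <==> 2*b >= 1)) ==> ((!(3*b + d >= 3)) && (3*b + 2*d != 8 ==> d > 0)))
Answer: WP = ((3*d > 3*b + lim - 7 <==> 2*b >= 1) ==> (((3*d != 1 <==> 2*lim > 4) ==> ((!(2*b >= 2)) && (2*b + lim != 16 ==> lim > 9))) && ((!(3*d != 1 <==> 2*lim > 4)) ==> ((!(b >= 0)) && (b + lim != 14 ==> lim > 9))))) && ((!(3*d > 3*b + lim - 7 <==> 2*b >= 1)) ==> ((!(3*b + d >= 3)) && (3*b + 2*d != 8 ==> d > 0)))


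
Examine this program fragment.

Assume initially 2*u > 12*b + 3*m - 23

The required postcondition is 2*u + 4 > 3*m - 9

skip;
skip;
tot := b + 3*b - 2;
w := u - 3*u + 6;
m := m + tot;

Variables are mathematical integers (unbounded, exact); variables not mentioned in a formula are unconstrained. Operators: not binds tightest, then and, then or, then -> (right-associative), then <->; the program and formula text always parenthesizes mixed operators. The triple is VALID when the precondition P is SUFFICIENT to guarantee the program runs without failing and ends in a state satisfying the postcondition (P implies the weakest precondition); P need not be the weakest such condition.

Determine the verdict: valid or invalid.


Working backward. After the program, the postcondition 2*u + 4 > 3*m - 9 must hold; in canonical form it is 2*u > 3*m - 13.
Before m := m + tot: 2*u > 3*m + 3*tot - 13
Before w := u - 3*u + 6: 2*u > 3*m + 3*tot - 13
Before tot := b + 3*b - 2: 2*u > 12*b + 3*m - 19
Before skip: 2*u > 12*b + 3*m - 19
Before skip: 2*u > 12*b + 3*m - 19
The weakest precondition is 2*u > 12*b + 3*m - 19.
Check whether 2*u > 12*b + 3*m - 23 implies it.
Countermodel: at the initial state b = 0, m = 5, u = -2, the precondition holds but the weakest precondition fails.
Answer: invalid


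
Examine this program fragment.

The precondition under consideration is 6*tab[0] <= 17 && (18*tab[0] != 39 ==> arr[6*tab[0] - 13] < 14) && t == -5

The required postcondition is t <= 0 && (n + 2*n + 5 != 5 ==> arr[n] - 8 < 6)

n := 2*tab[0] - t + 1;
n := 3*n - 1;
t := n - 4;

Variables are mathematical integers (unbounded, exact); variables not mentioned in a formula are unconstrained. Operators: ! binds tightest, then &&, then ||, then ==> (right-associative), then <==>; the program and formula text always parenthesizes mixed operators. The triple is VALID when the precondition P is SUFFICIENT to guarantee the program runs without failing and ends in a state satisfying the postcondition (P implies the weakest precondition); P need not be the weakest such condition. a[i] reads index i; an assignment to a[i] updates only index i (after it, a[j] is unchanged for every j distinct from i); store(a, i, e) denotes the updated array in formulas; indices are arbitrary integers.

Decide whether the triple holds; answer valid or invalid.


Working backward. After the program, the postcondition t <= 0 && (n + 2*n + 5 != 5 ==> arr[n] - 8 < 6) must hold; in canonical form it is t <= 0 && (3*n != 0 ==> arr[n] < 14).
Before t := n - 4: n <= 4 && (3*n != 0 ==> arr[n] < 14)
Before n := 3*n - 1: 3*n <= 5 && (9*n != 3 ==> arr[3*n - 1] < 14)
Before n := 2*tab[0] - t + 1: 6*tab[0] <= 3*t + 2 && (18*tab[0] != 9*t - 6 ==> arr[6*tab[0] - 3*t + 2] < 14)
The weakest precondition is 6*tab[0] <= 3*t + 2 && (18*tab[0] != 9*t - 6 ==> arr[6*tab[0] - 3*t + 2] < 14).
Check whether 6*tab[0] <= 17 && (18*tab[0] != 39 ==> arr[6*tab[0] - 13] < 14) && t == -5 implies it.
Countermodel: at the initial state arr = {[-13] = 0, [0] = 0, [17] = 0, elsewhere 0}, t = -5, tab = {[-13] = 0, [0] = 0, [17] = 0, elsewhere 0}, the precondition holds but the weakest precondition fails.
Answer: invalid


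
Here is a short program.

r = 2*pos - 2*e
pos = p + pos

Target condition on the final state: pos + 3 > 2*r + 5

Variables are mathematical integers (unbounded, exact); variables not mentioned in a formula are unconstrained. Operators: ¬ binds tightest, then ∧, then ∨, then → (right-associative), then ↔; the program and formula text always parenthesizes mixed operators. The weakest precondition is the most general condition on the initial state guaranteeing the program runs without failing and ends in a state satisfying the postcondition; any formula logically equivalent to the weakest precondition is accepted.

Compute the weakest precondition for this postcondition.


Working backward. After the program, the postcondition pos + 3 > 2*r + 5 must hold; in canonical form it is pos > 2*r + 2.
Before pos := p + pos: p + pos > 2*r + 2
Before r := 2*pos - 2*e: 4*e + p > 3*pos + 2
Answer: WP = 4*e + p > 3*pos + 2


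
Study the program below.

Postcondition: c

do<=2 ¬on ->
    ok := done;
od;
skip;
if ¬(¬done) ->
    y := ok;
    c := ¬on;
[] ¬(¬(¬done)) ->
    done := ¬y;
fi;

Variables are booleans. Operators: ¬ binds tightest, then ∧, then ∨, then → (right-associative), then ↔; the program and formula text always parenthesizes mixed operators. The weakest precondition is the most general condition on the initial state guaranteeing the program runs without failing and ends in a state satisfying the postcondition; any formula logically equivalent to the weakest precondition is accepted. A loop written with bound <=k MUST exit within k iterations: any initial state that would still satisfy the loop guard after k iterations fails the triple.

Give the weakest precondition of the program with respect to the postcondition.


Working backward. After the program, c must hold.
Then branch requires ¬on; else branch requires c.
Before the if: (done → (¬on)) ∧ ((¬done) → c)
Before skip: (done → (¬on)) ∧ ((¬done) → c)
Before the loop (bound <=2), unroll the exhaustion recursion (WP_0 = exit-now case; WP_j = one more guarded iteration, up to j = 2):
  WP_0: on ∧ (done → (¬on)) ∧ ((¬done) → c)
  WP_1: ((¬on) → (on ∧ (done → (¬on)) ∧ ((¬done) → c))) ∧ (on → ((done → (¬on)) ∧ ((¬done) → c)))
  WP_2: ((¬on) → (((¬on) → (on ∧ (done → (¬on)) ∧ ((¬done) → c))) ∧ (on → ((done → (¬on)) ∧ ((¬done) → c))))) ∧ (on → ((done → (¬on)) ∧ ((¬done) → c)))
So before the loop: ((¬on) → (((¬on) → (on ∧ (done → (¬on)) ∧ ((¬done) → c))) ∧ (on → ((done → (¬on)) ∧ ((¬done) → c))))) ∧ (on → ((done → (¬on)) ∧ ((¬done) → c)))
Answer: WP = ((¬on) → (((¬on) → (on ∧ (done → (¬on)) ∧ ((¬done) → c))) ∧ (on → ((done → (¬on)) ∧ ((¬done) → c))))) ∧ (on → ((done → (¬on)) ∧ ((¬done) → c)))


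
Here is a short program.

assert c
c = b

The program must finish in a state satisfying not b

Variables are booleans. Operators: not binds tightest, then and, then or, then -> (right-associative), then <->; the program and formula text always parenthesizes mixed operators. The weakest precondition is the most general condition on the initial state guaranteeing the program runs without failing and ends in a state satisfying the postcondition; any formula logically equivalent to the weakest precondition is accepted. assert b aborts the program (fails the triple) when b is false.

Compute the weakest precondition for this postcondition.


Working backward. After the program, not b must hold.
Before c := b: not b
Before assert c: c and (not b)
Answer: WP = c and (not b)


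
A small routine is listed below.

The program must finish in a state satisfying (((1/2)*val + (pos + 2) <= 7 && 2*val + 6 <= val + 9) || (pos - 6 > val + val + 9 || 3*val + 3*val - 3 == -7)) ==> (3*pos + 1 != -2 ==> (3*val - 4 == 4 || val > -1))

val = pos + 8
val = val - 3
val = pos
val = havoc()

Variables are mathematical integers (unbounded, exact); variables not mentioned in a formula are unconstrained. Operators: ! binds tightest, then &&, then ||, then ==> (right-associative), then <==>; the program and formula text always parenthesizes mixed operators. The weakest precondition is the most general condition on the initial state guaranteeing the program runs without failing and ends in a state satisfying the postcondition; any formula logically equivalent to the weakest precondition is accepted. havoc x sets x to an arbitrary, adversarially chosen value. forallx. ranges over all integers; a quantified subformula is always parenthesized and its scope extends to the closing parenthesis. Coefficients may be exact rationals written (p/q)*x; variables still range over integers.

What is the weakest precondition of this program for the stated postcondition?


Working backward. After the program, the postcondition (((1/2)*val + (pos + 2) <= 7 && 2*val + 6 <= val + 9) || (pos - 6 > val + val + 9 || 3*val + 3*val - 3 == -7)) ==> (3*pos + 1 != -2 ==> (3*val - 4 == 4 || val > -1)) must hold; in canonical form it is ((pos + (1/2)*val <= 5 && val <= 3) || pos > 2*val + 15 || 6*val == -4) ==> (3*pos != -3 ==> (3*val == 8 || val > -1)).
Before havoc val: forall val_1. (((pos + (1/2)*val_1 <= 5 && val_1 <= 3) || pos > 2*val_1 + 15 || 6*val_1 == -4) ==> (3*pos != -3 ==> (3*val_1 == 8 || val_1 > -1)))
Before val := pos: forall val_1. (((pos + (1/2)*val_1 <= 5 && val_1 <= 3) || pos > 2*val_1 + 15 || 6*val_1 == -4) ==> (3*pos != -3 ==> (3*val_1 == 8 || val_1 > -1)))
Before val := val - 3: forall val_1. (((pos + (1/2)*val_1 <= 5 && val_1 <= 3) || pos > 2*val_1 + 15 || 6*val_1 == -4) ==> (3*pos != -3 ==> (3*val_1 == 8 || val_1 > -1)))
Before val := pos + 8: forall val_1. (((pos + (1/2)*val_1 <= 5 && val_1 <= 3) || pos > 2*val_1 + 15 || 6*val_1 == -4) ==> (3*pos != -3 ==> (3*val_1 == 8 || val_1 > -1)))
Answer: WP = forall val_1. (((pos + (1/2)*val_1 <= 5 && val_1 <= 3) || pos > 2*val_1 + 15 || 6*val_1 == -4) ==> (3*pos != -3 ==> (3*val_1 == 8 || val_1 > -1)))


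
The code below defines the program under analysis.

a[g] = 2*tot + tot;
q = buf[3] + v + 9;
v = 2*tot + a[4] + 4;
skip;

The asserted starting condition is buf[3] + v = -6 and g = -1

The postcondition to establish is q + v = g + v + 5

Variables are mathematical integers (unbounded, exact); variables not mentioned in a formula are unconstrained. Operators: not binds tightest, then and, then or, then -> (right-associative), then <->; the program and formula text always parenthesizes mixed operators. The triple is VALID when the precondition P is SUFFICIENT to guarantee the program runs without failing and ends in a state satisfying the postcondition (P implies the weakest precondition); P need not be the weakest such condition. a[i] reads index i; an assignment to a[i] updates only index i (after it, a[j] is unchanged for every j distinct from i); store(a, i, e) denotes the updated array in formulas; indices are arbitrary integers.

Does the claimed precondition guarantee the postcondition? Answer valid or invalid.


Working backward. After the program, the postcondition q + v = g + v + 5 must hold; in canonical form it is q = g + 5.
Before skip: q = g + 5
Before v := 2*tot + a[4] + 4: q = g + 5
Before q := buf[3] + v + 9: buf[3] + v = g - 4
Before a[g] := 2*tot + tot: buf[3] + v = g - 4
The weakest precondition is buf[3] + v = g - 4.
Check whether buf[3] + v = -6 and g = -1 implies it.
Countermodel: at the initial state buf = {[3] = 0, elsewhere 0}, g = -1, v = -6, the precondition holds but the weakest precondition fails.
Answer: invalid


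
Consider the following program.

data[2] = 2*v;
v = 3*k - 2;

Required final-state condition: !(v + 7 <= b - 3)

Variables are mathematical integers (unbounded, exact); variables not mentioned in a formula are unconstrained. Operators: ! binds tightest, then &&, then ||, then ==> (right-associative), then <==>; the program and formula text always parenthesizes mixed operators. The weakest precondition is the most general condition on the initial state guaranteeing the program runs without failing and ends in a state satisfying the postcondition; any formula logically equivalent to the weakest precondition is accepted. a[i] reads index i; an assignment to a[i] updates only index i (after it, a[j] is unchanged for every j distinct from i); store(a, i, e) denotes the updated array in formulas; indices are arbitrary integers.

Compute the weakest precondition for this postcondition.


Working backward. After the program, the postcondition !(v + 7 <= b - 3) must hold; in canonical form it is !(v <= b - 10).
Before v := 3*k - 2: !(3*k <= b - 8)
Before data[2] := 2*v: !(3*k <= b - 8)
Answer: WP = !(3*k <= b - 8)


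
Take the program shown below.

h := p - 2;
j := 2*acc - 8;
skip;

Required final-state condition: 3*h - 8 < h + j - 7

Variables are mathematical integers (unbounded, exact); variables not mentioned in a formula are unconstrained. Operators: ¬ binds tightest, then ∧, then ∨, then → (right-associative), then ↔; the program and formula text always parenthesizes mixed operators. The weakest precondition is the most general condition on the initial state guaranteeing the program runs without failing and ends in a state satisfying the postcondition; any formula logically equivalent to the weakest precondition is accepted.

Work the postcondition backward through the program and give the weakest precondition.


Working backward. After the program, the postcondition 3*h - 8 < h + j - 7 must hold; in canonical form it is 2*h < j + 1.
Before skip: 2*h < j + 1
Before j := 2*acc - 8: 2*h < 2*acc - 7
Before h := p - 2: 2*p < 2*acc - 3
Answer: WP = 2*p < 2*acc - 3


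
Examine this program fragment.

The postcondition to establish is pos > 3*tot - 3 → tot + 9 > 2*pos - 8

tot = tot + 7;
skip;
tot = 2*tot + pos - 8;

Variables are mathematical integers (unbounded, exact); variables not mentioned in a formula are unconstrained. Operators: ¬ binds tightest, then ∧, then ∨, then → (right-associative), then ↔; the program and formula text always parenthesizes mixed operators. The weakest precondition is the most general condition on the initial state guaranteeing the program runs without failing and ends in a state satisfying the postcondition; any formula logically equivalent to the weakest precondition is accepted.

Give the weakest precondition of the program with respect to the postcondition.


Working backward. After the program, the postcondition pos > 3*tot - 3 → tot + 9 > 2*pos - 8 must hold; in canonical form it is pos > 3*tot - 3 → tot > 2*pos - 17.
Before tot := 2*tot + pos - 8: 2*pos + 6*tot < 27 → 2*tot > pos - 9
Before skip: 2*pos + 6*tot < 27 → 2*tot > pos - 9
Before tot := tot + 7: 2*pos + 6*tot < -15 → 2*tot > pos - 23
Answer: WP = 2*pos + 6*tot < -15 → 2*tot > pos - 23


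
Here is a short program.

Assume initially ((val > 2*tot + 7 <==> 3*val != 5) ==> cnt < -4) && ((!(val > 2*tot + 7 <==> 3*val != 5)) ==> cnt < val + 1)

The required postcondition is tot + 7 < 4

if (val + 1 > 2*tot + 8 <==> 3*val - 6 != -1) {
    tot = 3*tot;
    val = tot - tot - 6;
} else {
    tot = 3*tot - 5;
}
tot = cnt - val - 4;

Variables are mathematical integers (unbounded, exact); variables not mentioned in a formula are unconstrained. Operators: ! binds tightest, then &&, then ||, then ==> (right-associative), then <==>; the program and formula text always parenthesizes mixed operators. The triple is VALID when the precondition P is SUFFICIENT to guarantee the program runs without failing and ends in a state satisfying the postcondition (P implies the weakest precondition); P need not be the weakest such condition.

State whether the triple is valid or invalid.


Working backward. After the program, the postcondition tot + 7 < 4 must hold; in canonical form it is tot < -3.
Before tot := cnt - val - 4: cnt < val + 1
Then branch requires cnt < -5; else branch requires cnt < val + 1.
Before the if: ((val > 2*tot + 7 <==> 3*val != 5) ==> cnt < -5) && ((!(val > 2*tot + 7 <==> 3*val != 5)) ==> cnt < val + 1)
The weakest precondition is ((val > 2*tot + 7 <==> 3*val != 5) ==> cnt < -5) && ((!(val > 2*tot + 7 <==> 3*val != 5)) ==> cnt < val + 1).
Check whether ((val > 2*tot + 7 <==> 3*val != 5) ==> cnt < -4) && ((!(val > 2*tot + 7 <==> 3*val != 5)) ==> cnt < val + 1) implies it.
Countermodel: at the initial state cnt = -5, tot = 0, val = 8, the precondition holds but the weakest precondition fails.
Answer: invalid


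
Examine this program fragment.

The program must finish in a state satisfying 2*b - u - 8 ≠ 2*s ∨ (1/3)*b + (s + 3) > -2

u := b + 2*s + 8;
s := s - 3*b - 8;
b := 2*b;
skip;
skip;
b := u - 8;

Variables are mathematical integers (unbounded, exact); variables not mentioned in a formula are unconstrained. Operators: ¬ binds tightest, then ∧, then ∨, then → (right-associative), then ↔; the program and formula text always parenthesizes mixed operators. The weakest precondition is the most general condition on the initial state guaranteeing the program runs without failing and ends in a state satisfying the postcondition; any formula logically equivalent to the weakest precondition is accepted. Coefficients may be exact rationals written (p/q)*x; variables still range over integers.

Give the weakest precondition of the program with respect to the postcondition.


Working backward. After the program, the postcondition 2*b - u - 8 ≠ 2*s ∨ (1/3)*b + (s + 3) > -2 must hold; in canonical form it is 2*b ≠ 2*s + u + 8 ∨ (1/3)*b + s > -5.
Before b := u - 8: u ≠ 2*s + 24 ∨ s + (1/3)*u > -7/3
Before skip: u ≠ 2*s + 24 ∨ s + (1/3)*u > -7/3
Before skip: u ≠ 2*s + 24 ∨ s + (1/3)*u > -7/3
Before b := 2*b: u ≠ 2*s + 24 ∨ s + (1/3)*u > -7/3
Before s := s - 3*b - 8: 6*b + u ≠ 2*s + 8 ∨ s + (1/3)*u > 3*b + 17/3
Before u := b + 2*s + 8: 7*b ≠ 0 ∨ (5/3)*s > (8/3)*b + 3
Answer: WP = 7*b ≠ 0 ∨ (5/3)*s > (8/3)*b + 3


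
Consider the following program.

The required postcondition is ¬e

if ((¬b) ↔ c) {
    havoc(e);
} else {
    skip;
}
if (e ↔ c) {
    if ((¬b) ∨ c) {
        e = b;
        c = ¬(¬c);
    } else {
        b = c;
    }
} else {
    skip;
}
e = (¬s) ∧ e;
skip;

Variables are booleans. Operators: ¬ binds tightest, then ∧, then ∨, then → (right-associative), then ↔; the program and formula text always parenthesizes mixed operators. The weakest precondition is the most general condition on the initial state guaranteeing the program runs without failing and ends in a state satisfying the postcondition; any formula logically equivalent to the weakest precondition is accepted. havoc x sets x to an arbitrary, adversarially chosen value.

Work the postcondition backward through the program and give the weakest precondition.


Working backward. After the program, ¬e must hold.
Before skip: ¬e
Before e := (¬s) ∧ e: ¬((¬s) ∧ e)
Then branch requires (((¬b) ∨ c) → (¬((¬s) ∧ b))) ∧ ((¬((¬b) ∨ c)) → (¬((¬s) ∧ e))); else branch requires ¬((¬s) ∧ e).
Before the if: ((e ↔ c) → ((((¬b) ∨ c) → (¬((¬s) ∧ b))) ∧ ((¬((¬b) ∨ c)) → (¬((¬s) ∧ e))))) ∧ ((¬(e ↔ c)) → (¬((¬s) ∧ e)))
Then branch requires (c → ((((¬b) ∨ c) → (¬((¬s) ∧ b))) ∧ ((¬((¬b) ∨ c)) → s))) ∧ ((¬c) → s) ∧ ((¬c) → (((¬b) ∨ c) → (¬((¬s) ∧ b)))); else branch requires ((e ↔ c) → ((((¬b) ∨ c) → (¬((¬s) ∧ b))) ∧ ((¬((¬b) ∨ c)) → (¬((¬s) ∧ e))))) ∧ ((¬(e ↔ c)) → (¬((¬s) ∧ e))).
Before the if: (((¬b) ↔ c) → ((c → ((((¬b) ∨ c) → (¬((¬s) ∧ b))) ∧ ((¬((¬b) ∨ c)) → s))) ∧ ((¬c) → s) ∧ ((¬c) → (((¬b) ∨ c) → (¬((¬s) ∧ b)))))) ∧ ((¬((¬b) ↔ c)) → (((e ↔ c) → ((((¬b) ∨ c) → (¬((¬s) ∧ b))) ∧ ((¬((¬b) ∨ c)) → (¬((¬s) ∧ e))))) ∧ ((¬(e ↔ c)) → (¬((¬s) ∧ e)))))
Answer: WP = (((¬b) ↔ c) → ((c → ((((¬b) ∨ c) → (¬((¬s) ∧ b))) ∧ ((¬((¬b) ∨ c)) → s))) ∧ ((¬c) → s) ∧ ((¬c) → (((¬b) ∨ c) → (¬((¬s) ∧ b)))))) ∧ ((¬((¬b) ↔ c)) → (((e ↔ c) → ((((¬b) ∨ c) → (¬((¬s) ∧ b))) ∧ ((¬((¬b) ∨ c)) → (¬((¬s) ∧ e))))) ∧ ((¬(e ↔ c)) → (¬((¬s) ∧ e)))))
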